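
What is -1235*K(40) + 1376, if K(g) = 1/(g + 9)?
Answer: 66189/49 ≈ 1350.8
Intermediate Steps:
K(g) = 1/(9 + g)
-1235*K(40) + 1376 = -1235/(9 + 40) + 1376 = -1235/49 + 1376 = 66189/49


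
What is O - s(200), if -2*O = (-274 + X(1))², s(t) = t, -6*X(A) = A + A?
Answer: -680929/18 ≈ -37829.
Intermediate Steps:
X(A) = -A/3 (X(A) = -(A + A)/6 = -A/3)
O = -677329/18 (O = -(-274 - ⅓*1)²/2 = -(-274 - ⅓)²/2 = -(-823/3)²/2 = -½*677329/9 = -677329/18 ≈ -37629.)
O - s(200) = -677329/18 - 1*200 = -677329/18 - 200 = -680929/18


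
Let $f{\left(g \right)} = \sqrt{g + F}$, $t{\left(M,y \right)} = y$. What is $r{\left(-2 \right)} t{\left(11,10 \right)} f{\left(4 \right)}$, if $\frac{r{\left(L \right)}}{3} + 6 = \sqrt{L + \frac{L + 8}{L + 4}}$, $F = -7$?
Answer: $- 150 i \sqrt{3} \approx - 259.81 i$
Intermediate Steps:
$f{\left(g \right)} = \sqrt{-7 + g}$ ($f{\left(g \right)} = \sqrt{g - 7} = \sqrt{-7 + g}$)
$r{\left(L \right)} = -18 + 3 \sqrt{L + \frac{8 + L}{4 + L}}$ ($r{\left(L \right)} = -18 + 3 \sqrt{L + \frac{L + 8}{L + 4}} = -18 + 3 \sqrt{L + \frac{8 + L}{4 + L}}$)
$r{\left(-2 \right)} t{\left(11,10 \right)} f{\left(4 \right)} = \left(-18 + 3 \sqrt{\frac{8 - 2 - 2 \left(4 - 2\right)}{4 - 2}}\right) 10 \sqrt{-7 + 4} = \left(-18 + 3 \sqrt{\frac{8 - 2 - 4}{2}}\right) 10 \sqrt{-3} = \left(-18 + 3 \sqrt{\frac{8 - 2 - 4}{2}}\right) 10 i \sqrt{3} = \left(-18 + 3 \sqrt{\frac{1}{2} \cdot 2}\right) 10 i \sqrt{3} = \left(-18 + 3 \sqrt{1}\right) 10 i \sqrt{3} = \left(-18 + 3 \cdot 1\right) 10 i \sqrt{3} = \left(-18 + 3\right) 10 i \sqrt{3} = \left(-15\right) 10 i \sqrt{3} = - 150 i \sqrt{3}$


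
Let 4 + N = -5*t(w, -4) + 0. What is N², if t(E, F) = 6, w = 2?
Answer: 1156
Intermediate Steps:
N = -34 (N = -4 + (-5*6 + 0) = -4 + (-30 + 0) = -4 - 30 = -34)
N² = (-34)² = 1156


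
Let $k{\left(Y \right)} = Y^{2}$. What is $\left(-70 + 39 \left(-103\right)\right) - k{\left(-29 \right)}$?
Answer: $-4928$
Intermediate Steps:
$\left(-70 + 39 \left(-103\right)\right) - k{\left(-29 \right)} = \left(-70 + 39 \left(-103\right)\right) - \left(-29\right)^{2} = \left(-70 - 4017\right) - 841 = -4087 - 841 = -4928$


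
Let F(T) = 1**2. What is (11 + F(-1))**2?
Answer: 144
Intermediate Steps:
F(T) = 1
(11 + F(-1))**2 = (11 + 1)**2 = 12**2 = 144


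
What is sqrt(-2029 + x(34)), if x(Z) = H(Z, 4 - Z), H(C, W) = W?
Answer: I*sqrt(2059) ≈ 45.376*I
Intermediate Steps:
x(Z) = 4 - Z
sqrt(-2029 + x(34)) = sqrt(-2029 + (4 - 1*34)) = sqrt(-2029 + (4 - 34)) = sqrt(-2029 - 30) = sqrt(-2059) = I*sqrt(2059)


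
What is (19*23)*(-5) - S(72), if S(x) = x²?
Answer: -7369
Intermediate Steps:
(19*23)*(-5) - S(72) = (19*23)*(-5) - 1*72² = 437*(-5) - 1*5184 = -2185 - 5184 = -7369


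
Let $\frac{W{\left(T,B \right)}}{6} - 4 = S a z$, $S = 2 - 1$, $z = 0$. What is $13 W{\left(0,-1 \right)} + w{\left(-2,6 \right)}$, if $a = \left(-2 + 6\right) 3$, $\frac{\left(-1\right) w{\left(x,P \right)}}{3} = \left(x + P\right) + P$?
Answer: $282$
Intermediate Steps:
$w{\left(x,P \right)} = - 6 P - 3 x$ ($w{\left(x,P \right)} = - 3 \left(\left(x + P\right) + P\right) = - 3 \left(\left(P + x\right) + P\right) = - 3 \left(x + 2 P\right) = - 6 P - 3 x$)
$S = 1$ ($S = 2 - 1 = 1$)
$a = 12$ ($a = 4 \cdot 3 = 12$)
$W{\left(T,B \right)} = 24$ ($W{\left(T,B \right)} = 24 + 6 \cdot 1 \cdot 12 \cdot 0 = 24 + 6 \cdot 12 \cdot 0 = 24 + 6 \cdot 0 = 24 + 0 = 24$)
$13 W{\left(0,-1 \right)} + w{\left(-2,6 \right)} = 13 \cdot 24 - 30 = 312 + \left(-36 + 6\right) = 312 - 30 = 282$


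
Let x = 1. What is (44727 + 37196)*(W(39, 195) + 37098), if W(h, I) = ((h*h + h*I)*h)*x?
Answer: 32196722076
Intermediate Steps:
W(h, I) = h*(h**2 + I*h) (W(h, I) = ((h*h + h*I)*h)*1 = ((h**2 + I*h)*h)*1 = (h*(h**2 + I*h))*1 = h*(h**2 + I*h))
(44727 + 37196)*(W(39, 195) + 37098) = (44727 + 37196)*(39**2*(195 + 39) + 37098) = 81923*(1521*234 + 37098) = 81923*(355914 + 37098) = 81923*393012 = 32196722076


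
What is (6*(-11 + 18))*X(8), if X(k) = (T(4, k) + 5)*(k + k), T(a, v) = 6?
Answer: 7392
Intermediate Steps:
X(k) = 22*k (X(k) = (6 + 5)*(k + k) = 11*(2*k) = 22*k)
(6*(-11 + 18))*X(8) = (6*(-11 + 18))*(22*8) = (6*7)*176 = 42*176 = 7392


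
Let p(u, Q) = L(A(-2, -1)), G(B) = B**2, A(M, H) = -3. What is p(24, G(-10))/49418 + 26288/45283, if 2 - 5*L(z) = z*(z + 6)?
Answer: 6496000033/11188976470 ≈ 0.58057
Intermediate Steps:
L(z) = 2/5 - z*(6 + z)/5 (L(z) = 2/5 - z*(z + 6)/5 = 2/5 - z*(6 + z)/5)
p(u, Q) = 11/5 (p(u, Q) = 2/5 - 6/5*(-3) - 1/5*(-3)**2 = 2/5 + 18/5 - 1/5*9 = 2/5 + 18/5 - 9/5 = 11/5)
p(24, G(-10))/49418 + 26288/45283 = (11/5)/49418 + 26288/45283 = (11/5)*(1/49418) + 26288*(1/45283) = 11/247090 + 26288/45283 = 6496000033/11188976470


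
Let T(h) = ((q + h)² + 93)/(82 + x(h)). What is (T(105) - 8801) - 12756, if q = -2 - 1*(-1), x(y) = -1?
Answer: -1735208/81 ≈ -21422.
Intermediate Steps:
q = -1 (q = -2 + 1 = -1)
T(h) = 31/27 + (-1 + h)²/81 (T(h) = ((-1 + h)² + 93)/(82 - 1) = (93 + (-1 + h)²)/81 = (93 + (-1 + h)²)*(1/81) = 31/27 + (-1 + h)²/81)
(T(105) - 8801) - 12756 = ((31/27 + (-1 + 105)²/81) - 8801) - 12756 = ((31/27 + (1/81)*104²) - 8801) - 12756 = ((31/27 + (1/81)*10816) - 8801) - 12756 = ((31/27 + 10816/81) - 8801) - 12756 = (10909/81 - 8801) - 12756 = -701972/81 - 12756 = -1735208/81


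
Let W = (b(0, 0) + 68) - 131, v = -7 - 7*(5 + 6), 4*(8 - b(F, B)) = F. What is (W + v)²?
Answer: 19321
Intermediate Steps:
b(F, B) = 8 - F/4
v = -84 (v = -7 - 7*11 = -7 - 77 = -84)
W = -55 (W = ((8 - ¼*0) + 68) - 131 = ((8 + 0) + 68) - 131 = (8 + 68) - 131 = 76 - 131 = -55)
(W + v)² = (-55 - 84)² = (-139)² = 19321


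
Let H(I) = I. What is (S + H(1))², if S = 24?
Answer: 625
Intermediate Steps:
(S + H(1))² = (24 + 1)² = 25² = 625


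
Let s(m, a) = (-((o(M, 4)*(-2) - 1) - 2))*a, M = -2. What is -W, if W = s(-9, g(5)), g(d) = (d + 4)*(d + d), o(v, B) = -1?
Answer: -90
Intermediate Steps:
g(d) = 2*d*(4 + d) (g(d) = (4 + d)*(2*d) = 2*d*(4 + d))
s(m, a) = a (s(m, a) = (-((-1*(-2) - 1) - 2))*a = (-((2 - 1) - 2))*a = (-(1 - 2))*a = (-1*(-1))*a = 1*a = a)
W = 90 (W = 2*5*(4 + 5) = 2*5*9 = 90)
-W = -1*90 = -90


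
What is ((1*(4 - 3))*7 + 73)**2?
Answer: 6400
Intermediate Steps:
((1*(4 - 3))*7 + 73)**2 = ((1*1)*7 + 73)**2 = (1*7 + 73)**2 = (7 + 73)**2 = 80**2 = 6400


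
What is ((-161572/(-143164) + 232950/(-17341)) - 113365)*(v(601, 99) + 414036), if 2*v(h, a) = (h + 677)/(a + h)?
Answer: -5098603156887361672107/108614052925 ≈ -4.6942e+10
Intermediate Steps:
v(h, a) = (677 + h)/(2*(a + h)) (v(h, a) = ((h + 677)/(a + h))/2 = ((677 + h)/(a + h))/2 = (677 + h)/(2*(a + h)))
((-161572/(-143164) + 232950/(-17341)) - 113365)*(v(601, 99) + 414036) = ((-161572/(-143164) + 232950/(-17341)) - 113365)*((677 + 601)/(2*(99 + 601)) + 414036) = ((-161572*(-1/143164) + 232950*(-1/17341)) - 113365)*((½)*1278/700 + 414036) = ((40393/35791 - 232950/17341) - 113365)*((½)*(1/700)*1278 + 414036) = (-7637058437/620651731 - 113365)*(639/700 + 414036) = -70367820543252/620651731*289825839/700 = -5098603156887361672107/108614052925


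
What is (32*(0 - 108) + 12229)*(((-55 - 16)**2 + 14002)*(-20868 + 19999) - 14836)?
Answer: -145308979919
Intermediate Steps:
(32*(0 - 108) + 12229)*(((-55 - 16)**2 + 14002)*(-20868 + 19999) - 14836) = (32*(-108) + 12229)*(((-71)**2 + 14002)*(-869) - 14836) = (-3456 + 12229)*((5041 + 14002)*(-869) - 14836) = 8773*(19043*(-869) - 14836) = 8773*(-16548367 - 14836) = 8773*(-16563203) = -145308979919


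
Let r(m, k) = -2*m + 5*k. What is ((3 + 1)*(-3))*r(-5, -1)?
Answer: -60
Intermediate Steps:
((3 + 1)*(-3))*r(-5, -1) = ((3 + 1)*(-3))*(-2*(-5) + 5*(-1)) = (4*(-3))*(10 - 5) = -12*5 = -60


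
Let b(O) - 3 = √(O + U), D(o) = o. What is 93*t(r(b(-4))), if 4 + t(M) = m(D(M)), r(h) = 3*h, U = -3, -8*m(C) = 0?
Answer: -372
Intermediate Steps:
m(C) = 0 (m(C) = -⅛*0 = 0)
b(O) = 3 + √(-3 + O) (b(O) = 3 + √(O - 3) = 3 + √(-3 + O))
t(M) = -4 (t(M) = -4 + 0 = -4)
93*t(r(b(-4))) = 93*(-4) = -372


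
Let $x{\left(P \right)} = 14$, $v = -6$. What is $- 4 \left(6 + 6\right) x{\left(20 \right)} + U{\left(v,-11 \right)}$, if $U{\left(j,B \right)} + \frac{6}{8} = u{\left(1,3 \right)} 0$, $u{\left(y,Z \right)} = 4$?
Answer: $- \frac{2691}{4} \approx -672.75$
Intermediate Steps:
$U{\left(j,B \right)} = - \frac{3}{4}$ ($U{\left(j,B \right)} = - \frac{3}{4} + 4 \cdot 0 = - \frac{3}{4} + 0 = - \frac{3}{4}$)
$- 4 \left(6 + 6\right) x{\left(20 \right)} + U{\left(v,-11 \right)} = - 4 \left(6 + 6\right) 14 - \frac{3}{4} = \left(-4\right) 12 \cdot 14 - \frac{3}{4} = \left(-48\right) 14 - \frac{3}{4} = -672 - \frac{3}{4} = - \frac{2691}{4}$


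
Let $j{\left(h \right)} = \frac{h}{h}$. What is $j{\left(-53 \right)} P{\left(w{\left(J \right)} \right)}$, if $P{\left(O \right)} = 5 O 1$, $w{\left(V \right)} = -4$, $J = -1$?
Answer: $-20$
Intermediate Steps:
$j{\left(h \right)} = 1$
$P{\left(O \right)} = 5 O$
$j{\left(-53 \right)} P{\left(w{\left(J \right)} \right)} = 1 \cdot 5 \left(-4\right) = 1 \left(-20\right) = -20$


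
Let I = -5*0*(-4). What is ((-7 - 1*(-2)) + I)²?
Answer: 25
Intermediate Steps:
I = 0 (I = 0*(-4) = 0)
((-7 - 1*(-2)) + I)² = ((-7 - 1*(-2)) + 0)² = ((-7 + 2) + 0)² = (-5 + 0)² = (-5)² = 25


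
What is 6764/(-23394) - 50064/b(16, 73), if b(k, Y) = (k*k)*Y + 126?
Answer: -324613778/110033679 ≈ -2.9501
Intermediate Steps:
b(k, Y) = 126 + Y*k² (b(k, Y) = k²*Y + 126 = Y*k² + 126 = 126 + Y*k²)
6764/(-23394) - 50064/b(16, 73) = 6764/(-23394) - 50064/(126 + 73*16²) = 6764*(-1/23394) - 50064/(126 + 73*256) = -3382/11697 - 50064/(126 + 18688) = -3382/11697 - 50064/18814 = -3382/11697 - 50064*1/18814 = -3382/11697 - 25032/9407 = -324613778/110033679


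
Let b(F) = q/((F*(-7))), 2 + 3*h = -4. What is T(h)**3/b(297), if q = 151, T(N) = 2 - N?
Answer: -133056/151 ≈ -881.17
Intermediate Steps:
h = -2 (h = -2/3 + (1/3)*(-4) = -2/3 - 4/3 = -2)
b(F) = -151/(7*F) (b(F) = 151/((F*(-7))) = 151/((-7*F)) = 151*(-1/(7*F)) = -151/(7*F))
T(h)**3/b(297) = (2 - 1*(-2))**3/((-151/7/297)) = (2 + 2)**3/((-151/7*1/297)) = 4**3/(-151/2079) = 64*(-2079/151) = -133056/151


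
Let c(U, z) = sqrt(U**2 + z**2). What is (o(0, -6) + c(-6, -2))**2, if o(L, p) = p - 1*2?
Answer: 104 - 32*sqrt(10) ≈ 2.8071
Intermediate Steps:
o(L, p) = -2 + p (o(L, p) = p - 2 = -2 + p)
(o(0, -6) + c(-6, -2))**2 = ((-2 - 6) + sqrt((-6)**2 + (-2)**2))**2 = (-8 + sqrt(36 + 4))**2 = (-8 + sqrt(40))**2 = (-8 + 2*sqrt(10))**2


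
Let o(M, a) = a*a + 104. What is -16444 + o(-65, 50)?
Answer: -13840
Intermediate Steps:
o(M, a) = 104 + a² (o(M, a) = a² + 104 = 104 + a²)
-16444 + o(-65, 50) = -16444 + (104 + 50²) = -16444 + (104 + 2500) = -16444 + 2604 = -13840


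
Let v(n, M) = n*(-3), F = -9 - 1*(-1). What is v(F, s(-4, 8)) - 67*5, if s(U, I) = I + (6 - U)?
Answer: -311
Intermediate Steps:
s(U, I) = 6 + I - U
F = -8 (F = -9 + 1 = -8)
v(n, M) = -3*n
v(F, s(-4, 8)) - 67*5 = -3*(-8) - 67*5 = 24 - 335 = -311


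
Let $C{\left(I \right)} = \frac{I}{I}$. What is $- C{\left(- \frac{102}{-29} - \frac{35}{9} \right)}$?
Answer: $-1$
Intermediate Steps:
$C{\left(I \right)} = 1$
$- C{\left(- \frac{102}{-29} - \frac{35}{9} \right)} = \left(-1\right) 1 = -1$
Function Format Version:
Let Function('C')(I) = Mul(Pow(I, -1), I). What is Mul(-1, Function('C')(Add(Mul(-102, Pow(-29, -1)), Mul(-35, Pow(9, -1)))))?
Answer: -1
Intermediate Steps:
Function('C')(I) = 1
Mul(-1, Function('C')(Add(Mul(-102, Pow(-29, -1)), Mul(-35, Pow(9, -1))))) = Mul(-1, 1) = -1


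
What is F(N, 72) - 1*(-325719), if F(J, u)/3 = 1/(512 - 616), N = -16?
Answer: 33874773/104 ≈ 3.2572e+5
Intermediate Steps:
F(J, u) = -3/104 (F(J, u) = 3/(512 - 616) = 3/(-104) = 3*(-1/104) = -3/104)
F(N, 72) - 1*(-325719) = -3/104 - 1*(-325719) = -3/104 + 325719 = 33874773/104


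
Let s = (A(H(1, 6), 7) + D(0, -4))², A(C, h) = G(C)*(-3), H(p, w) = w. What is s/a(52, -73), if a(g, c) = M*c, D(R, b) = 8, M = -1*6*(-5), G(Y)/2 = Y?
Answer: -392/1095 ≈ -0.35799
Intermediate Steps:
G(Y) = 2*Y
M = 30 (M = -6*(-5) = 30)
A(C, h) = -6*C (A(C, h) = (2*C)*(-3) = -6*C)
a(g, c) = 30*c
s = 784 (s = (-6*6 + 8)² = (-36 + 8)² = (-28)² = 784)
s/a(52, -73) = 784/((30*(-73))) = 784/(-2190) = 784*(-1/2190) = -392/1095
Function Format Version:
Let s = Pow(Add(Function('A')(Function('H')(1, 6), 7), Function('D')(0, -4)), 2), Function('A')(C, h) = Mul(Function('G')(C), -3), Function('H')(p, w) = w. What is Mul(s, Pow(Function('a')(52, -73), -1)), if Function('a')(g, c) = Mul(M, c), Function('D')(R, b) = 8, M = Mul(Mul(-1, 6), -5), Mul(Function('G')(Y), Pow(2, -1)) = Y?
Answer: Rational(-392, 1095) ≈ -0.35799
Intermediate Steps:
Function('G')(Y) = Mul(2, Y)
M = 30 (M = Mul(-6, -5) = 30)
Function('A')(C, h) = Mul(-6, C) (Function('A')(C, h) = Mul(Mul(2, C), -3) = Mul(-6, C))
Function('a')(g, c) = Mul(30, c)
s = 784 (s = Pow(Add(Mul(-6, 6), 8), 2) = Pow(Add(-36, 8), 2) = Pow(-28, 2) = 784)
Mul(s, Pow(Function('a')(52, -73), -1)) = Mul(784, Pow(Mul(30, -73), -1)) = Mul(784, Pow(-2190, -1)) = Mul(784, Rational(-1, 2190)) = Rational(-392, 1095)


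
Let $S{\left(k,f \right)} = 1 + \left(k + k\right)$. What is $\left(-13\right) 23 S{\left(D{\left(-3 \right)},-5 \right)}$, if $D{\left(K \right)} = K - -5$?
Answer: $-1495$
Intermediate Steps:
$D{\left(K \right)} = 5 + K$ ($D{\left(K \right)} = K + 5 = 5 + K$)
$S{\left(k,f \right)} = 1 + 2 k$
$\left(-13\right) 23 S{\left(D{\left(-3 \right)},-5 \right)} = \left(-13\right) 23 \left(1 + 2 \left(5 - 3\right)\right) = - 299 \left(1 + 2 \cdot 2\right) = - 299 \left(1 + 4\right) = \left(-299\right) 5 = -1495$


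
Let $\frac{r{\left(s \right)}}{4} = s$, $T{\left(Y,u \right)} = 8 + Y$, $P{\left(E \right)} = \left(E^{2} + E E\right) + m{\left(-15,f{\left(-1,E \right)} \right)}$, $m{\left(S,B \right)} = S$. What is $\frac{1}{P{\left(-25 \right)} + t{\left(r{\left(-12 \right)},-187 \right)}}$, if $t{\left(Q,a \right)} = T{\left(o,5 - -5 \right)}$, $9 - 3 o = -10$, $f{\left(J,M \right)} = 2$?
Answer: $\frac{3}{3748} \approx 0.00080043$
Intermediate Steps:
$o = \frac{19}{3}$ ($o = 3 - - \frac{10}{3} = 3 + \frac{10}{3} = \frac{19}{3} \approx 6.3333$)
$P{\left(E \right)} = -15 + 2 E^{2}$ ($P{\left(E \right)} = \left(E^{2} + E E\right) - 15 = \left(E^{2} + E^{2}\right) - 15 = 2 E^{2} - 15 = -15 + 2 E^{2}$)
$r{\left(s \right)} = 4 s$
$t{\left(Q,a \right)} = \frac{43}{3}$ ($t{\left(Q,a \right)} = 8 + \frac{19}{3} = \frac{43}{3}$)
$\frac{1}{P{\left(-25 \right)} + t{\left(r{\left(-12 \right)},-187 \right)}} = \frac{1}{\left(-15 + 2 \left(-25\right)^{2}\right) + \frac{43}{3}} = \frac{1}{\left(-15 + 2 \cdot 625\right) + \frac{43}{3}} = \frac{1}{\left(-15 + 1250\right) + \frac{43}{3}} = \frac{1}{1235 + \frac{43}{3}} = \frac{1}{\frac{3748}{3}} = \frac{3}{3748}$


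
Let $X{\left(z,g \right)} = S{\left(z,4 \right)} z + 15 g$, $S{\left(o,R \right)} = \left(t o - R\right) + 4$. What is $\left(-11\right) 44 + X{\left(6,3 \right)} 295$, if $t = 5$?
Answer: $65891$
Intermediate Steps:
$S{\left(o,R \right)} = 4 - R + 5 o$ ($S{\left(o,R \right)} = \left(5 o - R\right) + 4 = \left(- R + 5 o\right) + 4 = 4 - R + 5 o$)
$X{\left(z,g \right)} = 5 z^{2} + 15 g$ ($X{\left(z,g \right)} = \left(4 - 4 + 5 z\right) z + 15 g = 5 z z + 15 g = 5 z^{2} + 15 g$)
$\left(-11\right) 44 + X{\left(6,3 \right)} 295 = \left(-11\right) 44 + \left(5 \cdot 6^{2} + 15 \cdot 3\right) 295 = -484 + \left(5 \cdot 36 + 45\right) 295 = -484 + \left(180 + 45\right) 295 = -484 + 225 \cdot 295 = -484 + 66375 = 65891$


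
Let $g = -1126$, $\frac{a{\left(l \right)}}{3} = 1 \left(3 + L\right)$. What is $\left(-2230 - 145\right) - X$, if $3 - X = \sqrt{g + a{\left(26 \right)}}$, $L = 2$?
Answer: $-2378 + i \sqrt{1111} \approx -2378.0 + 33.332 i$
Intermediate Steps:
$a{\left(l \right)} = 15$ ($a{\left(l \right)} = 3 \cdot 1 \left(3 + 2\right) = 3 \cdot 1 \cdot 5 = 3 \cdot 5 = 15$)
$X = 3 - i \sqrt{1111}$ ($X = 3 - \sqrt{-1126 + 15} = 3 - \sqrt{-1111} = 3 - i \sqrt{1111} \approx 3.0 - 33.332 i$)
$\left(-2230 - 145\right) - X = \left(-2230 - 145\right) - \left(3 - i \sqrt{1111}\right) = -2375 - \left(3 - i \sqrt{1111}\right) = -2378 + i \sqrt{1111}$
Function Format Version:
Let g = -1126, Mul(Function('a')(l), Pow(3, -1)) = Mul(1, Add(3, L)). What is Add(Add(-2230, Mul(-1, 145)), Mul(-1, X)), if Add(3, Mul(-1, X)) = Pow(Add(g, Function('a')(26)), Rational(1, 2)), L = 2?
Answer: Add(-2378, Mul(I, Pow(1111, Rational(1, 2)))) ≈ Add(-2378.0, Mul(33.332, I))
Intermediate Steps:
Function('a')(l) = 15 (Function('a')(l) = Mul(3, Mul(1, Add(3, 2))) = Mul(3, Mul(1, 5)) = Mul(3, 5) = 15)
X = Add(3, Mul(-1, I, Pow(1111, Rational(1, 2)))) (X = Add(3, Mul(-1, Pow(Add(-1126, 15), Rational(1, 2)))) = Add(3, Mul(-1, Pow(-1111, Rational(1, 2)))) = Add(3, Mul(-1, Mul(I, Pow(1111, Rational(1, 2))))) = Add(3, Mul(-1, I, Pow(1111, Rational(1, 2)))) ≈ Add(3.0000, Mul(-33.332, I)))
Add(Add(-2230, Mul(-1, 145)), Mul(-1, X)) = Add(Add(-2230, Mul(-1, 145)), Mul(-1, Add(3, Mul(-1, I, Pow(1111, Rational(1, 2)))))) = Add(Add(-2230, -145), Add(-3, Mul(I, Pow(1111, Rational(1, 2))))) = Add(-2375, Add(-3, Mul(I, Pow(1111, Rational(1, 2))))) = Add(-2378, Mul(I, Pow(1111, Rational(1, 2))))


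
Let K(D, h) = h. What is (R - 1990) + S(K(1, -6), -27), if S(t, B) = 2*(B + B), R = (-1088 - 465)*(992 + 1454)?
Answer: -3800736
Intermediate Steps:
R = -3798638 (R = -1553*2446 = -3798638)
S(t, B) = 4*B (S(t, B) = 2*(2*B) = 4*B)
(R - 1990) + S(K(1, -6), -27) = (-3798638 - 1990) + 4*(-27) = -3800628 - 108 = -3800736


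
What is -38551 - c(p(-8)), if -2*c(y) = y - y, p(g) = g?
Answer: -38551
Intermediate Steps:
c(y) = 0 (c(y) = -(y - y)/2 = -½*0 = 0)
-38551 - c(p(-8)) = -38551 - 1*0 = -38551 + 0 = -38551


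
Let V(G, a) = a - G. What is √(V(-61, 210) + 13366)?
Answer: √13637 ≈ 116.78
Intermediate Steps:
√(V(-61, 210) + 13366) = √((210 - 1*(-61)) + 13366) = √((210 + 61) + 13366) = √(271 + 13366) = √13637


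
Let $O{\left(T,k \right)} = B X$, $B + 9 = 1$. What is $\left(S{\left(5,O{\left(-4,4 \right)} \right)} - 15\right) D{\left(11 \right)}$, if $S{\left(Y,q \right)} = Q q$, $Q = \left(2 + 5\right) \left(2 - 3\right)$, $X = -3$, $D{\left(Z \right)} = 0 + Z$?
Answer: $-2013$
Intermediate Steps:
$D{\left(Z \right)} = Z$
$Q = -7$ ($Q = 7 \left(-1\right) = -7$)
$B = -8$ ($B = -9 + 1 = -8$)
$O{\left(T,k \right)} = 24$ ($O{\left(T,k \right)} = \left(-8\right) \left(-3\right) = 24$)
$S{\left(Y,q \right)} = - 7 q$
$\left(S{\left(5,O{\left(-4,4 \right)} \right)} - 15\right) D{\left(11 \right)} = \left(\left(-7\right) 24 - 15\right) 11 = \left(-168 - 15\right) 11 = \left(-183\right) 11 = -2013$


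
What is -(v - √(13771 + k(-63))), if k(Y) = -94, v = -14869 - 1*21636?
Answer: 36505 + √13677 ≈ 36622.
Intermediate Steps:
v = -36505 (v = -14869 - 21636 = -36505)
-(v - √(13771 + k(-63))) = -(-36505 - √(13771 - 94)) = -(-36505 - √13677) = 36505 + √13677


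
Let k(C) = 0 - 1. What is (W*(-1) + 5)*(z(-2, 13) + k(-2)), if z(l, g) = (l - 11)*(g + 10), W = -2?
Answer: -2100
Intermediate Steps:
k(C) = -1
z(l, g) = (-11 + l)*(10 + g)
(W*(-1) + 5)*(z(-2, 13) + k(-2)) = (-2*(-1) + 5)*((-110 - 11*13 + 10*(-2) + 13*(-2)) - 1) = (2 + 5)*((-110 - 143 - 20 - 26) - 1) = 7*(-299 - 1) = 7*(-300) = -2100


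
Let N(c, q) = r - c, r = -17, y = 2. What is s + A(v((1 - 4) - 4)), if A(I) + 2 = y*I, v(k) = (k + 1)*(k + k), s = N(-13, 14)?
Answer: 162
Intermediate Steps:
N(c, q) = -17 - c
s = -4 (s = -17 - 1*(-13) = -17 + 13 = -4)
v(k) = 2*k*(1 + k) (v(k) = (1 + k)*(2*k) = 2*k*(1 + k))
A(I) = -2 + 2*I
s + A(v((1 - 4) - 4)) = -4 + (-2 + 2*(2*((1 - 4) - 4)*(1 + ((1 - 4) - 4)))) = -4 + (-2 + 2*(2*(-3 - 4)*(1 + (-3 - 4)))) = -4 + (-2 + 2*(2*(-7)*(1 - 7))) = -4 + (-2 + 2*(2*(-7)*(-6))) = -4 + (-2 + 2*84) = -4 + (-2 + 168) = -4 + 166 = 162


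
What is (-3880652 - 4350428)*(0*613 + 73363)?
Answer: -603856722040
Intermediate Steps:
(-3880652 - 4350428)*(0*613 + 73363) = -8231080*(0 + 73363) = -8231080*73363 = -603856722040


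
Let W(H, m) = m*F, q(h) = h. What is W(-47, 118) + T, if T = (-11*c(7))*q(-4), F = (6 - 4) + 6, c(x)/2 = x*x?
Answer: 5256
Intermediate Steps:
c(x) = 2*x**2 (c(x) = 2*(x*x) = 2*x**2)
F = 8 (F = 2 + 6 = 8)
W(H, m) = 8*m (W(H, m) = m*8 = 8*m)
T = 4312 (T = -22*7**2*(-4) = -22*49*(-4) = -11*98*(-4) = -1078*(-4) = 4312)
W(-47, 118) + T = 8*118 + 4312 = 944 + 4312 = 5256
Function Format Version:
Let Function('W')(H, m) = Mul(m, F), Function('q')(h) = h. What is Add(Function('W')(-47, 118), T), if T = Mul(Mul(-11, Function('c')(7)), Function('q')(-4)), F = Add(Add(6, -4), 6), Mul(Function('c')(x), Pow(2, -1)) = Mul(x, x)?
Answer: 5256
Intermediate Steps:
Function('c')(x) = Mul(2, Pow(x, 2)) (Function('c')(x) = Mul(2, Mul(x, x)) = Mul(2, Pow(x, 2)))
F = 8 (F = Add(2, 6) = 8)
Function('W')(H, m) = Mul(8, m) (Function('W')(H, m) = Mul(m, 8) = Mul(8, m))
T = 4312 (T = Mul(Mul(-11, Mul(2, Pow(7, 2))), -4) = Mul(Mul(-11, Mul(2, 49)), -4) = Mul(Mul(-11, 98), -4) = Mul(-1078, -4) = 4312)
Add(Function('W')(-47, 118), T) = Add(Mul(8, 118), 4312) = Add(944, 4312) = 5256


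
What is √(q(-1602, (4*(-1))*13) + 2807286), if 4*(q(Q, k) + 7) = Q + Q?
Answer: √2806478 ≈ 1675.3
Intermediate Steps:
q(Q, k) = -7 + Q/2 (q(Q, k) = -7 + (Q + Q)/4 = -7 + (2*Q)/4 = -7 + Q/2)
√(q(-1602, (4*(-1))*13) + 2807286) = √((-7 + (½)*(-1602)) + 2807286) = √((-7 - 801) + 2807286) = √(-808 + 2807286) = √2806478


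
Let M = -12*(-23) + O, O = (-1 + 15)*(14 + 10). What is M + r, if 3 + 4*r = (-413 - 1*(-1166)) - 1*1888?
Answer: 655/2 ≈ 327.50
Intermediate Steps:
O = 336 (O = 14*24 = 336)
r = -569/2 (r = -¾ + ((-413 - 1*(-1166)) - 1*1888)/4 = -¾ + ((-413 + 1166) - 1888)/4 = -¾ + (753 - 1888)/4 = -¾ + (¼)*(-1135) = -¾ - 1135/4 = -569/2 ≈ -284.50)
M = 612 (M = -12*(-23) + 336 = 276 + 336 = 612)
M + r = 612 - 569/2 = 655/2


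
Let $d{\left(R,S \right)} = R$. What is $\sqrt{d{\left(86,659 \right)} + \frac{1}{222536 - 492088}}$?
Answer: $\frac{27 \sqrt{535717753}}{67388} \approx 9.2736$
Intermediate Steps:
$\sqrt{d{\left(86,659 \right)} + \frac{1}{222536 - 492088}} = \sqrt{86 + \frac{1}{222536 - 492088}} = \sqrt{86 + \frac{1}{-269552}} = \sqrt{86 - \frac{1}{269552}} = \sqrt{\frac{23181471}{269552}} = \frac{27 \sqrt{535717753}}{67388}$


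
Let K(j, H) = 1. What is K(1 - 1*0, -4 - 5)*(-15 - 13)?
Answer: -28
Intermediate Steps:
K(1 - 1*0, -4 - 5)*(-15 - 13) = 1*(-15 - 13) = 1*(-28) = -28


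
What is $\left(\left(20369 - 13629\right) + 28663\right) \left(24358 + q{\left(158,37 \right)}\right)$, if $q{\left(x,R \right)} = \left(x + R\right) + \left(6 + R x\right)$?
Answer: $1076428215$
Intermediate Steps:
$q{\left(x,R \right)} = 6 + R + x + R x$ ($q{\left(x,R \right)} = \left(R + x\right) + \left(6 + R x\right) = 6 + R + x + R x$)
$\left(\left(20369 - 13629\right) + 28663\right) \left(24358 + q{\left(158,37 \right)}\right) = \left(\left(20369 - 13629\right) + 28663\right) \left(24358 + \left(6 + 37 + 158 + 37 \cdot 158\right)\right) = \left(\left(20369 - 13629\right) + 28663\right) \left(24358 + \left(6 + 37 + 158 + 5846\right)\right) = \left(6740 + 28663\right) \left(24358 + 6047\right) = 35403 \cdot 30405 = 1076428215$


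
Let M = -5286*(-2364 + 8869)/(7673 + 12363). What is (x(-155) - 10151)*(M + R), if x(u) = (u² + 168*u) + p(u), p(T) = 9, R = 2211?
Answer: -60263258031/10018 ≈ -6.0155e+6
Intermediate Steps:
M = -17192715/10018 (M = -5286/(20036/6505) = -5286/(20036*(1/6505)) = -5286/20036/6505 = -5286*6505/20036 = -17192715/10018 ≈ -1716.2)
x(u) = 9 + u² + 168*u (x(u) = (u² + 168*u) + 9 = 9 + u² + 168*u)
(x(-155) - 10151)*(M + R) = ((9 + (-155)² + 168*(-155)) - 10151)*(-17192715/10018 + 2211) = ((9 + 24025 - 26040) - 10151)*(4957083/10018) = (-2006 - 10151)*(4957083/10018) = -12157*4957083/10018 = -60263258031/10018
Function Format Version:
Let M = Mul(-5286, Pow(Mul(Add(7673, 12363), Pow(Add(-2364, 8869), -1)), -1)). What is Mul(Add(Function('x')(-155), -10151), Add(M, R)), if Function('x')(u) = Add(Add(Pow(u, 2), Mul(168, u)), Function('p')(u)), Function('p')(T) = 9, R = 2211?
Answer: Rational(-60263258031, 10018) ≈ -6.0155e+6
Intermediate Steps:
M = Rational(-17192715, 10018) (M = Mul(-5286, Pow(Mul(20036, Pow(6505, -1)), -1)) = Mul(-5286, Pow(Mul(20036, Rational(1, 6505)), -1)) = Mul(-5286, Pow(Rational(20036, 6505), -1)) = Mul(-5286, Rational(6505, 20036)) = Rational(-17192715, 10018) ≈ -1716.2)
Function('x')(u) = Add(9, Pow(u, 2), Mul(168, u)) (Function('x')(u) = Add(Add(Pow(u, 2), Mul(168, u)), 9) = Add(9, Pow(u, 2), Mul(168, u)))
Mul(Add(Function('x')(-155), -10151), Add(M, R)) = Mul(Add(Add(9, Pow(-155, 2), Mul(168, -155)), -10151), Add(Rational(-17192715, 10018), 2211)) = Mul(Add(Add(9, 24025, -26040), -10151), Rational(4957083, 10018)) = Mul(Add(-2006, -10151), Rational(4957083, 10018)) = Mul(-12157, Rational(4957083, 10018)) = Rational(-60263258031, 10018)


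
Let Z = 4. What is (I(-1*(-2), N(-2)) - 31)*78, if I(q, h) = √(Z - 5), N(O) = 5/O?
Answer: -2418 + 78*I ≈ -2418.0 + 78.0*I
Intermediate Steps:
I(q, h) = I (I(q, h) = √(4 - 5) = √(-1) = I)
(I(-1*(-2), N(-2)) - 31)*78 = (I - 31)*78 = (-31 + I)*78 = -2418 + 78*I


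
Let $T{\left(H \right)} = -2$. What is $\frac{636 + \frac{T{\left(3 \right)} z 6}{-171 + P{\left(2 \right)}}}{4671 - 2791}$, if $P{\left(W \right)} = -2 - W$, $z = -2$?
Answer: $\frac{27819}{82250} \approx 0.33822$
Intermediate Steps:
$\frac{636 + \frac{T{\left(3 \right)} z 6}{-171 + P{\left(2 \right)}}}{4671 - 2791} = \frac{636 + \frac{\left(-2\right) \left(-2\right) 6}{-171 - 4}}{4671 - 2791} = \frac{636 + \frac{4 \cdot 6}{-171 - 4}}{1880} = \left(636 + \frac{24}{-171 - 4}\right) \frac{1}{1880} = \left(636 + \frac{24}{-175}\right) \frac{1}{1880} = \left(636 + 24 \left(- \frac{1}{175}\right)\right) \frac{1}{1880} = \left(636 - \frac{24}{175}\right) \frac{1}{1880} = \frac{111276}{175} \cdot \frac{1}{1880} = \frac{27819}{82250}$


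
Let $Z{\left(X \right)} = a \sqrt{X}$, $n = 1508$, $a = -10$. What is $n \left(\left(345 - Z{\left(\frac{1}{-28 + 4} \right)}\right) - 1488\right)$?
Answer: $-1723644 + \frac{3770 i \sqrt{6}}{3} \approx -1.7236 \cdot 10^{6} + 3078.2 i$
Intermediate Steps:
$Z{\left(X \right)} = - 10 \sqrt{X}$
$n \left(\left(345 - Z{\left(\frac{1}{-28 + 4} \right)}\right) - 1488\right) = 1508 \left(\left(345 - - 10 \sqrt{\frac{1}{-28 + 4}}\right) - 1488\right) = 1508 \left(\left(345 - - 10 \sqrt{\frac{1}{-24}}\right) - 1488\right) = 1508 \left(\left(345 - - 10 \sqrt{- \frac{1}{24}}\right) - 1488\right) = 1508 \left(\left(345 - - 10 \frac{i \sqrt{6}}{12}\right) - 1488\right) = 1508 \left(\left(345 - - \frac{5 i \sqrt{6}}{6}\right) - 1488\right) = 1508 \left(\left(345 + \frac{5 i \sqrt{6}}{6}\right) - 1488\right) = 1508 \left(-1143 + \frac{5 i \sqrt{6}}{6}\right) = -1723644 + \frac{3770 i \sqrt{6}}{3}$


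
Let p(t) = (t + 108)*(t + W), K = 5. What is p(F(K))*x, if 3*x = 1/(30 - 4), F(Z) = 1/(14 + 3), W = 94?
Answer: 75317/578 ≈ 130.31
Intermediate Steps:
F(Z) = 1/17
p(t) = (94 + t)*(108 + t) (p(t) = (t + 108)*(t + 94) = (108 + t)*(94 + t) = (94 + t)*(108 + t))
x = 1/78 (x = 1/(3*(30 - 4)) = (⅓)/26 = (⅓)*(1/26) = 1/78 ≈ 0.012821)
p(F(K))*x = (10152 + (1/17)² + 202*(1/17))*(1/78) = (10152 + 1/289 + 202/17)*(1/78) = (2937363/289)*(1/78) = 75317/578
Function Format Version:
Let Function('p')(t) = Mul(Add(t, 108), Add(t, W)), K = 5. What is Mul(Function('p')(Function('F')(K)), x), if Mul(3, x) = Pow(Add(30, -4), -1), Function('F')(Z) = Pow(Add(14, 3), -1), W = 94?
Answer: Rational(75317, 578) ≈ 130.31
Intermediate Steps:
Function('F')(Z) = Rational(1, 17) (Function('F')(Z) = Pow(17, -1) = Rational(1, 17))
Function('p')(t) = Mul(Add(94, t), Add(108, t)) (Function('p')(t) = Mul(Add(t, 108), Add(t, 94)) = Mul(Add(108, t), Add(94, t)) = Mul(Add(94, t), Add(108, t)))
x = Rational(1, 78) (x = Mul(Rational(1, 3), Pow(Add(30, -4), -1)) = Mul(Rational(1, 3), Pow(26, -1)) = Mul(Rational(1, 3), Rational(1, 26)) = Rational(1, 78) ≈ 0.012821)
Mul(Function('p')(Function('F')(K)), x) = Mul(Add(10152, Pow(Rational(1, 17), 2), Mul(202, Rational(1, 17))), Rational(1, 78)) = Mul(Add(10152, Rational(1, 289), Rational(202, 17)), Rational(1, 78)) = Mul(Rational(2937363, 289), Rational(1, 78)) = Rational(75317, 578)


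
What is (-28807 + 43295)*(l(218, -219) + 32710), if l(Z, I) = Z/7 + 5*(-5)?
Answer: 3317940344/7 ≈ 4.7399e+8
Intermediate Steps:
l(Z, I) = -25 + Z/7 (l(Z, I) = Z*(⅐) - 25 = Z/7 - 25 = -25 + Z/7)
(-28807 + 43295)*(l(218, -219) + 32710) = (-28807 + 43295)*((-25 + (⅐)*218) + 32710) = 14488*((-25 + 218/7) + 32710) = 14488*(43/7 + 32710) = 14488*(229013/7) = 3317940344/7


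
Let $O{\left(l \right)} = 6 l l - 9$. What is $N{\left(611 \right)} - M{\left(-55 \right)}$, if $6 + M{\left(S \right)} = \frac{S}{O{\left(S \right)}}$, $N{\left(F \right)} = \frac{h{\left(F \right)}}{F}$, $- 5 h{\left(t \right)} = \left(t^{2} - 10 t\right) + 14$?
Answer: $- \frac{1265827234}{11084151} \approx -114.2$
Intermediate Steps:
$h{\left(t \right)} = - \frac{14}{5} + 2 t - \frac{t^{2}}{5}$ ($h{\left(t \right)} = - \frac{\left(t^{2} - 10 t\right) + 14}{5} = - \frac{14 + t^{2} - 10 t}{5} = - \frac{14}{5} + 2 t - \frac{t^{2}}{5}$)
$N{\left(F \right)} = \frac{- \frac{14}{5} + 2 F - \frac{F^{2}}{5}}{F}$
$O{\left(l \right)} = -9 + 6 l^{2}$ ($O{\left(l \right)} = 6 l^{2} - 9 = -9 + 6 l^{2}$)
$M{\left(S \right)} = -6 + \frac{S}{-9 + 6 S^{2}}$
$N{\left(611 \right)} - M{\left(-55 \right)} = \left(2 - \frac{14}{5 \cdot 611} - \frac{611}{5}\right) - \frac{54 - 55 - 36 \left(-55\right)^{2}}{3 \left(-3 + 2 \left(-55\right)^{2}\right)} = \left(2 - \frac{14}{3055} - \frac{611}{5}\right) - \frac{54 - 55 - 108900}{3 \left(-3 + 2 \cdot 3025\right)} = \left(2 - \frac{14}{3055} - \frac{611}{5}\right) - \frac{54 - 55 - 108900}{3 \left(-3 + 6050\right)} = - \frac{73445}{611} - \frac{1}{3} \cdot \frac{1}{6047} \left(-108901\right) = - \frac{73445}{611} - - \frac{108901}{18141} = - \frac{73445}{611} + \frac{108901}{18141} = - \frac{1265827234}{11084151}$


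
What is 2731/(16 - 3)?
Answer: 2731/13 ≈ 210.08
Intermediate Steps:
2731/(16 - 3) = 2731/13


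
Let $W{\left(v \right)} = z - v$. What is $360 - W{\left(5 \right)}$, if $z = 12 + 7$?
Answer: $346$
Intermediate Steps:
$z = 19$
$W{\left(v \right)} = 19 - v$
$360 - W{\left(5 \right)} = 360 - \left(19 - 5\right) = 360 - 14 = 346$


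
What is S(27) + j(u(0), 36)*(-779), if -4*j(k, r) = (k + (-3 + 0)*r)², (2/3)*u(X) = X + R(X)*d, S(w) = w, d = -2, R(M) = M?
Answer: 2271591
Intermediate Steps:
u(X) = -3*X/2 (u(X) = 3*(X + X*(-2))/2 = 3*(X - 2*X)/2 = 3*(-X)/2 = -3*X/2)
j(k, r) = -(k - 3*r)²/4 (j(k, r) = -(k + (-3 + 0)*r)²/4 = -(k - 3*r)²/4)
S(27) + j(u(0), 36)*(-779) = 27 - (-3/2*0 - 3*36)²/4*(-779) = 27 - (0 - 108)²/4*(-779) = 27 - ¼*(-108)²*(-779) = 27 - ¼*11664*(-779) = 27 - 2916*(-779) = 27 + 2271564 = 2271591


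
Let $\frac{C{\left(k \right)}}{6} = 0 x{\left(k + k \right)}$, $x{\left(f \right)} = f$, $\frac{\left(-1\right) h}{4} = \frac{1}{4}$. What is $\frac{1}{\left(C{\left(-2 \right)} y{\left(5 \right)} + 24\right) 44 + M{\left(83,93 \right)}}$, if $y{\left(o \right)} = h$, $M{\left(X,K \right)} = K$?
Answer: $\frac{1}{1149} \approx 0.00087032$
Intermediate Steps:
$h = -1$ ($h = - \frac{4}{4} = \left(-4\right) \frac{1}{4} = -1$)
$C{\left(k \right)} = 0$ ($C{\left(k \right)} = 6 \cdot 0 \left(k + k\right) = 6 \cdot 0 \cdot 2 k = 6 \cdot 0 = 0$)
$y{\left(o \right)} = -1$
$\frac{1}{\left(C{\left(-2 \right)} y{\left(5 \right)} + 24\right) 44 + M{\left(83,93 \right)}} = \frac{1}{\left(0 \left(-1\right) + 24\right) 44 + 93} = \frac{1}{\left(0 + 24\right) 44 + 93} = \frac{1}{24 \cdot 44 + 93} = \frac{1}{1056 + 93} = \frac{1}{1149}$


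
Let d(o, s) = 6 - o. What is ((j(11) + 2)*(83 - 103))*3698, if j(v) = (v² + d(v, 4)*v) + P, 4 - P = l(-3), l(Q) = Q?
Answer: -5547000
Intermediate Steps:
P = 7 (P = 4 - 1*(-3) = 4 + 3 = 7)
j(v) = 7 + v² + v*(6 - v) (j(v) = (v² + (6 - v)*v) + 7 = (v² + v*(6 - v)) + 7 = 7 + v² + v*(6 - v))
((j(11) + 2)*(83 - 103))*3698 = (((7 + 6*11) + 2)*(83 - 103))*3698 = (((7 + 66) + 2)*(-20))*3698 = ((73 + 2)*(-20))*3698 = (75*(-20))*3698 = -1500*3698 = -5547000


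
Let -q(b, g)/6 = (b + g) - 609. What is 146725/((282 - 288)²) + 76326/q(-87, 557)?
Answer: 20852731/5004 ≈ 4167.2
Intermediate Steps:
q(b, g) = 3654 - 6*b - 6*g (q(b, g) = -6*((b + g) - 609) = -6*(-609 + b + g) = 3654 - 6*b - 6*g)
146725/((282 - 288)²) + 76326/q(-87, 557) = 146725/((282 - 288)²) + 76326/(3654 - 6*(-87) - 6*557) = 146725/((-6)²) + 76326/(3654 + 522 - 3342) = 146725/36 + 76326/834 = 146725*(1/36) + 76326*(1/834) = 146725/36 + 12721/139 = 20852731/5004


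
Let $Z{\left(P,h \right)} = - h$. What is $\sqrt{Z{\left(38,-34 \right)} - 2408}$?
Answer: $i \sqrt{2374} \approx 48.724 i$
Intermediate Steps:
$\sqrt{Z{\left(38,-34 \right)} - 2408} = \sqrt{\left(-1\right) \left(-34\right) - 2408} = \sqrt{34 - 2408} = \sqrt{-2374} = i \sqrt{2374}$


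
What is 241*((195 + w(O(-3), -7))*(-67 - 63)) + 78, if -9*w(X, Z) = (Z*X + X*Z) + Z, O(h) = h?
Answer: -53886898/9 ≈ -5.9874e+6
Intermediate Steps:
w(X, Z) = -Z/9 - 2*X*Z/9 (w(X, Z) = -((Z*X + X*Z) + Z)/9 = -((X*Z + X*Z) + Z)/9 = -(2*X*Z + Z)/9 = -(Z + 2*X*Z)/9 = -Z/9 - 2*X*Z/9)
241*((195 + w(O(-3), -7))*(-67 - 63)) + 78 = 241*((195 - ⅑*(-7)*(1 + 2*(-3)))*(-67 - 63)) + 78 = 241*((195 - ⅑*(-7)*(1 - 6))*(-130)) + 78 = 241*((195 - ⅑*(-7)*(-5))*(-130)) + 78 = 241*((195 - 35/9)*(-130)) + 78 = 241*((1720/9)*(-130)) + 78 = 241*(-223600/9) + 78 = -53887600/9 + 78 = -53886898/9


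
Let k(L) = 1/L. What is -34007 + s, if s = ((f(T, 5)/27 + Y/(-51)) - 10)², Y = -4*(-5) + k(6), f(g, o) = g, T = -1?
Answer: -28566796139/842724 ≈ -33898.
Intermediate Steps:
k(L) = 1/L
Y = 121/6 (Y = -4*(-5) + 1/6 = 20 + ⅙ = 121/6 ≈ 20.167)
s = 91718929/842724 (s = ((-1/27 + (121/6)/(-51)) - 10)² = ((-1*1/27 + (121/6)*(-1/51)) - 10)² = ((-1/27 - 121/306) - 10)² = (-397/918 - 10)² = (-9577/918)² = 91718929/842724 ≈ 108.84)
-34007 + s = -34007 + 91718929/842724 = -28566796139/842724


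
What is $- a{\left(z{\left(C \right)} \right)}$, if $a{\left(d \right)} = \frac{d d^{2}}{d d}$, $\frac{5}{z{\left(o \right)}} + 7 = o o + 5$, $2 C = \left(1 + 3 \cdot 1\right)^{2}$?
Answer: $- \frac{5}{62} \approx -0.080645$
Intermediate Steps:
$C = 8$ ($C = \frac{\left(1 + 3 \cdot 1\right)^{2}}{2} = \frac{\left(1 + 3\right)^{2}}{2} = \frac{4^{2}}{2} = \frac{1}{2} \cdot 16 = 8$)
$z{\left(o \right)} = \frac{5}{-2 + o^{2}}$ ($z{\left(o \right)} = \frac{5}{-7 + \left(o o + 5\right)} = \frac{5}{-7 + \left(o^{2} + 5\right)} = \frac{5}{-7 + \left(5 + o^{2}\right)} = \frac{5}{-2 + o^{2}}$)
$a{\left(d \right)} = d$ ($a{\left(d \right)} = \frac{d^{3}}{d^{2}} = d$)
$- a{\left(z{\left(C \right)} \right)} = - \frac{5}{-2 + 8^{2}} = - \frac{5}{-2 + 64} = - \frac{5}{62}$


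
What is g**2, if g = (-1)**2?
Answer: 1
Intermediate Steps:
g = 1
g**2 = 1**2 = 1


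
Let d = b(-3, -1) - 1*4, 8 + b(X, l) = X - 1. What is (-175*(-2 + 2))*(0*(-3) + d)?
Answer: 0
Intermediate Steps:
b(X, l) = -9 + X (b(X, l) = -8 + (X - 1) = -8 + (-1 + X) = -9 + X)
d = -16 (d = (-9 - 3) - 1*4 = -12 - 4 = -16)
(-175*(-2 + 2))*(0*(-3) + d) = (-175*(-2 + 2))*(0*(-3) - 16) = (-175*0)*(0 - 16) = -35*0*(-16) = 0*(-16) = 0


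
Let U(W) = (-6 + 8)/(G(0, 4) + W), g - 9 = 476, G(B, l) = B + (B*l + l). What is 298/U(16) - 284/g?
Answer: 1445016/485 ≈ 2979.4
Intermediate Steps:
G(B, l) = B + l + B*l (G(B, l) = B + (l + B*l) = B + l + B*l)
g = 485 (g = 9 + 476 = 485)
U(W) = 2/(4 + W) (U(W) = (-6 + 8)/((0 + 4 + 0*4) + W) = 2/((0 + 4 + 0) + W) = 2/(4 + W))
298/U(16) - 284/g = 298/((2/(4 + 16))) - 284/485 = 298/((2/20)) - 284*1/485 = 298/((2*(1/20))) - 284/485 = 298/(⅒) - 284/485 = 298*10 - 284/485 = 2980 - 284/485 = 1445016/485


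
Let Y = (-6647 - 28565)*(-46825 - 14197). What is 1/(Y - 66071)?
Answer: 1/2148640593 ≈ 4.6541e-10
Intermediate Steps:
Y = 2148706664 (Y = -35212*(-61022) = 2148706664)
1/(Y - 66071) = 1/(2148706664 - 66071) = 1/2148640593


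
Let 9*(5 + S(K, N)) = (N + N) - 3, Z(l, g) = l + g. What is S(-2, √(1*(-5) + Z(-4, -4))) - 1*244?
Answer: -748/3 + 2*I*√13/9 ≈ -249.33 + 0.80123*I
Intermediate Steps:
Z(l, g) = g + l
S(K, N) = -16/3 + 2*N/9 (S(K, N) = -5 + ((N + N) - 3)/9 = -5 + (2*N - 3)/9 = -5 + (-3 + 2*N)/9 = -5 + (-⅓ + 2*N/9) = -16/3 + 2*N/9)
S(-2, √(1*(-5) + Z(-4, -4))) - 1*244 = (-16/3 + 2*√(1*(-5) + (-4 - 4))/9) - 1*244 = (-16/3 + 2*√(-5 - 8)/9) - 244 = (-16/3 + 2*√(-13)/9) - 244 = (-16/3 + 2*(I*√13)/9) - 244 = (-16/3 + 2*I*√13/9) - 244 = -748/3 + 2*I*√13/9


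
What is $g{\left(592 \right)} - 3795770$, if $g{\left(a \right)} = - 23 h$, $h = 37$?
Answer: $-3796621$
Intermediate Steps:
$g{\left(a \right)} = -851$ ($g{\left(a \right)} = \left(-23\right) 37 = -851$)
$g{\left(592 \right)} - 3795770 = -851 - 3795770 = -3796621$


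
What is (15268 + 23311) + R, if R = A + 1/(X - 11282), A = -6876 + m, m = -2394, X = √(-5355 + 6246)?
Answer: 3730526679315/127282633 - 9*√11/127282633 ≈ 29309.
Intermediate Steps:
X = 9*√11 (X = √891 = 9*√11 ≈ 29.850)
A = -9270 (A = -6876 - 2394 = -9270)
R = -9270 + 1/(-11282 + 9*√11) (R = -9270 + 1/(9*√11 - 11282) = -9270 + 1/(-11282 + 9*√11) ≈ -9270.0)
(15268 + 23311) + R = (15268 + 23311) + (-1179910019192/127282633 - 9*√11/127282633) = 38579 + (-1179910019192/127282633 - 9*√11/127282633) = 3730526679315/127282633 - 9*√11/127282633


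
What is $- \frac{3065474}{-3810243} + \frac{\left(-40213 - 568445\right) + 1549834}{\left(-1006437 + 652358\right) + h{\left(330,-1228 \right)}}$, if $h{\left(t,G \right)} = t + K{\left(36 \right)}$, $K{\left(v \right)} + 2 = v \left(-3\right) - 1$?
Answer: $- \frac{625340159032}{337073146995} \approx -1.8552$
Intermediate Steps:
$K{\left(v \right)} = -3 - 3 v$ ($K{\left(v \right)} = -2 + \left(v \left(-3\right) - 1\right) = -2 - \left(1 + 3 v\right) = -3 - 3 v$)
$h{\left(t,G \right)} = -111 + t$ ($h{\left(t,G \right)} = t - 111 = -111 + t$)
$- \frac{3065474}{-3810243} + \frac{\left(-40213 - 568445\right) + 1549834}{\left(-1006437 + 652358\right) + h{\left(330,-1228 \right)}} = - \frac{3065474}{-3810243} + \frac{\left(-40213 - 568445\right) + 1549834}{\left(-1006437 + 652358\right) + \left(-111 + 330\right)} = \left(-3065474\right) \left(- \frac{1}{3810243}\right) + \frac{-608658 + 1549834}{-354079 + 219} = \frac{3065474}{3810243} + \frac{941176}{-353860} = \frac{3065474}{3810243} + 941176 \left(- \frac{1}{353860}\right) = \frac{3065474}{3810243} - \frac{235294}{88465} = - \frac{625340159032}{337073146995}$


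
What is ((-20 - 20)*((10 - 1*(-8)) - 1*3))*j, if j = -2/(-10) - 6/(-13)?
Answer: -5160/13 ≈ -396.92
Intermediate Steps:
j = 43/65 (j = -2*(-⅒) - 6*(-1/13) = ⅕ + 6/13 = 43/65 ≈ 0.66154)
((-20 - 20)*((10 - 1*(-8)) - 1*3))*j = ((-20 - 20)*((10 - 1*(-8)) - 1*3))*(43/65) = -40*((10 + 8) - 3)*(43/65) = -40*(18 - 3)*(43/65) = -40*15*(43/65) = -600*43/65 = -5160/13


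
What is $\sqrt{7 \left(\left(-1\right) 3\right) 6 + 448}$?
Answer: $\sqrt{322} \approx 17.944$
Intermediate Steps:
$\sqrt{7 \left(\left(-1\right) 3\right) 6 + 448} = \sqrt{7 \left(-3\right) 6 + 448} = \sqrt{\left(-21\right) 6 + 448} = \sqrt{-126 + 448} = \sqrt{322}$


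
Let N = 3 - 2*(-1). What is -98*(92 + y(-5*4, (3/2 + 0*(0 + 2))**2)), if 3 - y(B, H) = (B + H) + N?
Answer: -21119/2 ≈ -10560.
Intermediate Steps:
N = 5 (N = 3 + 2 = 5)
y(B, H) = -2 - B - H (y(B, H) = 3 - ((B + H) + 5) = 3 - (5 + B + H) = 3 + (-5 - B - H) = -2 - B - H)
-98*(92 + y(-5*4, (3/2 + 0*(0 + 2))**2)) = -98*(92 + (-2 - (-5)*4 - (3/2 + 0*(0 + 2))**2)) = -98*(92 + (-2 - 1*(-20) - (3*(1/2) + 0*2)**2)) = -98*(92 + (-2 + 20 - (3/2 + 0)**2)) = -98*(92 + (-2 + 20 - (3/2)**2)) = -98*(92 + (-2 + 20 - 1*9/4)) = -98*(92 + (-2 + 20 - 9/4)) = -98*(92 + 63/4) = -98*431/4 = -21119/2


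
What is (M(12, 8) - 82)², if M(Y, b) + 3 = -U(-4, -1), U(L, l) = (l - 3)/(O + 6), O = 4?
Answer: 178929/25 ≈ 7157.2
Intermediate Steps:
U(L, l) = -3/10 + l/10 (U(L, l) = (l - 3)/(4 + 6) = (-3 + l)/10 = (-3 + l)*(⅒) = -3/10 + l/10)
M(Y, b) = -13/5 (M(Y, b) = -3 - (-3/10 + (⅒)*(-1)) = -3 - (-3/10 - ⅒) = -3 - 1*(-⅖) = -3 + ⅖ = -13/5)
(M(12, 8) - 82)² = (-13/5 - 82)² = (-423/5)² = 178929/25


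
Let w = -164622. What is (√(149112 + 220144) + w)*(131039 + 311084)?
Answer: -72783172506 + 884246*√92314 ≈ -7.2515e+10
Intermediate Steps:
(√(149112 + 220144) + w)*(131039 + 311084) = (√(149112 + 220144) - 164622)*(131039 + 311084) = (√369256 - 164622)*442123 = (2*√92314 - 164622)*442123 = (-164622 + 2*√92314)*442123 = -72783172506 + 884246*√92314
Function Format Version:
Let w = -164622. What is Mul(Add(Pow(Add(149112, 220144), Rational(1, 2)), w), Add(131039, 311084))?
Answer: Add(-72783172506, Mul(884246, Pow(92314, Rational(1, 2)))) ≈ -7.2515e+10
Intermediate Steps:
Mul(Add(Pow(Add(149112, 220144), Rational(1, 2)), w), Add(131039, 311084)) = Mul(Add(Pow(Add(149112, 220144), Rational(1, 2)), -164622), Add(131039, 311084)) = Mul(Add(Pow(369256, Rational(1, 2)), -164622), 442123) = Mul(Add(Mul(2, Pow(92314, Rational(1, 2))), -164622), 442123) = Mul(Add(-164622, Mul(2, Pow(92314, Rational(1, 2)))), 442123) = Add(-72783172506, Mul(884246, Pow(92314, Rational(1, 2))))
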